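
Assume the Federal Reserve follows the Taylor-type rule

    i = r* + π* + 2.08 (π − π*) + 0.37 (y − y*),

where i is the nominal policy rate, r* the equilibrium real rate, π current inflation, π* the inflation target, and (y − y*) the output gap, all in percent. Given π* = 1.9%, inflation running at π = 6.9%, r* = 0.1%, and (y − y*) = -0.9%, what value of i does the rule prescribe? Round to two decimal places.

12.07%

i = 0.1 + 1.9 + 2.08 × (6.9 − 1.9) + 0.37 × (-0.9)
   = 0.1 + 1.9 + 10.4 − 0.333 = 12.07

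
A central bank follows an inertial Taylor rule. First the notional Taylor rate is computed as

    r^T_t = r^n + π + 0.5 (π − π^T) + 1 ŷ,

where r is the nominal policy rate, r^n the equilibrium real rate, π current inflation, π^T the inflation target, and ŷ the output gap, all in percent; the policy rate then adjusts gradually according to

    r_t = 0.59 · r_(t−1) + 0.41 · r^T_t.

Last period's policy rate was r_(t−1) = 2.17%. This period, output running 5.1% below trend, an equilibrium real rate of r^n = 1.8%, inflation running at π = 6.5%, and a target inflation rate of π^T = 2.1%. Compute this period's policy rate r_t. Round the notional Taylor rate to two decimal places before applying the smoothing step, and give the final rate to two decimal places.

Output 5.1% below potential → ŷ = -5.1.
r^T_t = 1.8 + 6.5 + 0.5 × (6.5 − 2.1) + 1 × (-5.1)
   = 1.8 + 6.5 + 2.2 − 5.1 = 5.40
r_t = 0.59 × 2.17 + 0.41 × 5.40 = 1.2803 + 2.214 = 3.49

3.49%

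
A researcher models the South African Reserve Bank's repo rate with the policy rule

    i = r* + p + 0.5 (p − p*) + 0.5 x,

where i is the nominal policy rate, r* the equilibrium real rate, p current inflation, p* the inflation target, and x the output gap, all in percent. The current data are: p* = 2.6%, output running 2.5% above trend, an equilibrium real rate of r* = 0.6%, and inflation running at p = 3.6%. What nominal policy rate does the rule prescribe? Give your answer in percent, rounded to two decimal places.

Output 2.5% above potential → x = 2.5.
i = 0.6 + 3.6 + 0.5 × (3.6 − 2.6) + 0.5 × 2.5
   = 0.6 + 3.6 + 0.5 + 1.25 = 5.95

5.95%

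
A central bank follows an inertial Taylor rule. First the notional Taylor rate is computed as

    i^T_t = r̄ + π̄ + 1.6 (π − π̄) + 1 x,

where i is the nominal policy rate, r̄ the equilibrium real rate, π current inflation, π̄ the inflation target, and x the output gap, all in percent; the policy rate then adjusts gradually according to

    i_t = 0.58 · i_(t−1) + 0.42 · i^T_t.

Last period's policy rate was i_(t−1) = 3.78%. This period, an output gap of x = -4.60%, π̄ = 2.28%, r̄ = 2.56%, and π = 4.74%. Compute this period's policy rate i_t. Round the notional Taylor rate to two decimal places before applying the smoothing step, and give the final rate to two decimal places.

3.95%

i^T_t = 2.56 + 2.28 + 1.6 × (4.74 − 2.28) + 1 × (-4.60)
   = 2.56 + 2.28 + 3.936 − 4.6 = 4.18
i_t = 0.58 × 3.78 + 0.42 × 4.18 = 2.1924 + 1.7556 = 3.95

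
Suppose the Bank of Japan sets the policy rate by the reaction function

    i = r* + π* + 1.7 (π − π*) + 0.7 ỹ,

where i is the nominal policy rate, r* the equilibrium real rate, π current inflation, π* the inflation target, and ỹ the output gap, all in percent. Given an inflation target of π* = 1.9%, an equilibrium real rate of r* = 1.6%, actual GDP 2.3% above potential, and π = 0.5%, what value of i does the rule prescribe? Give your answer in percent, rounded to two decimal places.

2.73%

Output 2.3% above potential → ỹ = 2.3.
i = 1.6 + 1.9 + 1.7 × (0.5 − 1.9) + 0.7 × 2.3
   = 1.6 + 1.9 − 2.38 + 1.61 = 2.73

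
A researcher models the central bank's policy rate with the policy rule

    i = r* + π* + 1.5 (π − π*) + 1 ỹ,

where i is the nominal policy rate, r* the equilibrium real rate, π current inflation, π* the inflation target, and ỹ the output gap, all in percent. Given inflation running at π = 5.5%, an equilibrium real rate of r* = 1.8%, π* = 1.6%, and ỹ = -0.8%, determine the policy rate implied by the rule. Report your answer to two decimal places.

8.45%

i = 1.8 + 1.6 + 1.5 × (5.5 − 1.6) + 1 × (-0.8)
   = 1.8 + 1.6 + 5.85 − 0.8 = 8.45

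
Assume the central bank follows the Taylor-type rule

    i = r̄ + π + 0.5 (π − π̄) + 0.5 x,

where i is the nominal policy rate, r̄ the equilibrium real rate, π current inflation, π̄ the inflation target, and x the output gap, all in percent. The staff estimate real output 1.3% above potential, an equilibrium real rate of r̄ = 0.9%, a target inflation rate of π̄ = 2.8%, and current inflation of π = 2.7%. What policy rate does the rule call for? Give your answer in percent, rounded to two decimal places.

Output 1.3% above potential → x = 1.3.
i = 0.9 + 2.7 + 0.5 × (2.7 − 2.8) + 0.5 × 1.3
   = 0.9 + 2.7 − 0.05 + 0.65 = 4.20

4.20%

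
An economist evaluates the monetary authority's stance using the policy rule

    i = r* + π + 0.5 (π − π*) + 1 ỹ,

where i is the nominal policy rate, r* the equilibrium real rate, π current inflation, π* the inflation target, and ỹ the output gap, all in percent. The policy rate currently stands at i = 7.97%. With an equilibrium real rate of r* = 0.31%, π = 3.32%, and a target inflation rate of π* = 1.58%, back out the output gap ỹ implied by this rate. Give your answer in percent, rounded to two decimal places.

3.47%

1 ỹ = 7.97 − 0.31 − 3.32 − 0.5 × (3.32 − 1.58) = 3.47
ỹ = 3.47 / 1 = 3.47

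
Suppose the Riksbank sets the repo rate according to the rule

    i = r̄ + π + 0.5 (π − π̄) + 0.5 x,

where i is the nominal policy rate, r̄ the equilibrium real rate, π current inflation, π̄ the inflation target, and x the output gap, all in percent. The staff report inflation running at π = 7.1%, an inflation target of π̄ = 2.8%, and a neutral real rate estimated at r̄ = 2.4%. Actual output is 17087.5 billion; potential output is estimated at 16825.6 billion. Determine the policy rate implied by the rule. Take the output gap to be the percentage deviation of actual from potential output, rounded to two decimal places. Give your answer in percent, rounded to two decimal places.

Output gap = 100 × (17087.5 − 16825.6) / 16825.6 = 1.56%.
i = 2.40 + 7.10 + 0.5 × (7.10 − 2.80) + 0.5 × 1.56
   = 2.40 + 7.1 + 2.15 + 0.78 = 12.43

12.43%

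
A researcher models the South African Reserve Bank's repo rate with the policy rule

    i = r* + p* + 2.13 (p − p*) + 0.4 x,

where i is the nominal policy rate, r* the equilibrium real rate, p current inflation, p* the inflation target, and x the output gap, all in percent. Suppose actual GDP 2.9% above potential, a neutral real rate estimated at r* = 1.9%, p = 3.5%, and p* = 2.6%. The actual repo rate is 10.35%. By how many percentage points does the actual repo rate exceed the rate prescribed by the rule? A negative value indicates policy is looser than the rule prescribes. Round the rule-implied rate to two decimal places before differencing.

Output 2.9% above potential → x = 2.9.
i = 1.9 + 2.6 + 2.13 × (3.5 − 2.6) + 0.4 × 2.9
   = 1.9 + 2.6 + 1.917 + 1.16 = 7.58
Deviation = 10.35 − 7.58 = 2.77 pp.

2.77 pp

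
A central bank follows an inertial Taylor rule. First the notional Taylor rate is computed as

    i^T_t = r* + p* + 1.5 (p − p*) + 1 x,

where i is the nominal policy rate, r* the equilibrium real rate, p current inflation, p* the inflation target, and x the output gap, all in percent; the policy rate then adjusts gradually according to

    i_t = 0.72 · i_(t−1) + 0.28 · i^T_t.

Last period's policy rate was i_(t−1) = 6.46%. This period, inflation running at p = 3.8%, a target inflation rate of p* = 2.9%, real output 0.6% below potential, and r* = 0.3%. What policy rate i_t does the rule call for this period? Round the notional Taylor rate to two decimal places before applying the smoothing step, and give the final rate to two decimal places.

5.76%

Output 0.6% below potential → x = -0.6.
i^T_t = 0.3 + 2.9 + 1.5 × (3.8 − 2.9) + 1 × (-0.6)
   = 0.3 + 2.9 + 1.35 − 0.6 = 3.95
i_t = 0.72 × 6.46 + 0.28 × 3.95 = 4.6512 + 1.106 = 5.76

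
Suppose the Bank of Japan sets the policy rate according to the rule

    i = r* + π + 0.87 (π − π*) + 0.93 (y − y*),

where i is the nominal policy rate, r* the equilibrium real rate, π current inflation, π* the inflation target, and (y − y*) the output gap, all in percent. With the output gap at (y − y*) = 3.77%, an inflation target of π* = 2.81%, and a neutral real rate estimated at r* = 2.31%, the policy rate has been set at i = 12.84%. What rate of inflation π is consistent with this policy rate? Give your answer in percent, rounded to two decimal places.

5.06%

Collecting π: i = r* + (1 + 0.87) π − 0.87 π* + 0.93 (y − y*)
1.87 π = 12.84 − 2.31 + 0.87 × 2.81 − 0.93 × 3.77 = 9.4686
π = 9.4686 / 1.87 = 5.06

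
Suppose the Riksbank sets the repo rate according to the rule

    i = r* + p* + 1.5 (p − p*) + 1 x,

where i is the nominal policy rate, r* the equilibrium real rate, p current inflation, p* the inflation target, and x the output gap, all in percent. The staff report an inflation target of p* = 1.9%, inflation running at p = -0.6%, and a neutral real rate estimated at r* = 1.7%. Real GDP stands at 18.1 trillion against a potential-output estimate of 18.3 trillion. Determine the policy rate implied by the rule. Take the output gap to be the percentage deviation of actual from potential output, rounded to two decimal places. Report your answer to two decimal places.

-1.24%

Output gap = 100 × (18.1 − 18.3) / 18.3 = -1.09%.
i = 1.70 + 1.90 + 1.5 × (-0.60 − 1.90) + 1 × (-1.09)
   = 1.70 + 1.9 − 3.75 − 1.09 = -1.24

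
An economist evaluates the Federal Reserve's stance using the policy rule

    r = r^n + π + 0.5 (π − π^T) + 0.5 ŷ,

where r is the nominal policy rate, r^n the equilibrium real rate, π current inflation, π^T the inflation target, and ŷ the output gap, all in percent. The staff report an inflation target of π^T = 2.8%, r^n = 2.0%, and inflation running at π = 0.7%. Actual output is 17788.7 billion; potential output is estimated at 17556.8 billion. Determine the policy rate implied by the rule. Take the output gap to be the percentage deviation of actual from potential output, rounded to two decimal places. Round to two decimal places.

Output gap = 100 × (17788.7 − 17556.8) / 17556.8 = 1.32%.
r = 2.00 + 0.70 + 0.5 × (0.70 − 2.80) + 0.5 × 1.32
   = 2.00 + 0.7 − 1.05 + 0.66 = 2.31

2.31%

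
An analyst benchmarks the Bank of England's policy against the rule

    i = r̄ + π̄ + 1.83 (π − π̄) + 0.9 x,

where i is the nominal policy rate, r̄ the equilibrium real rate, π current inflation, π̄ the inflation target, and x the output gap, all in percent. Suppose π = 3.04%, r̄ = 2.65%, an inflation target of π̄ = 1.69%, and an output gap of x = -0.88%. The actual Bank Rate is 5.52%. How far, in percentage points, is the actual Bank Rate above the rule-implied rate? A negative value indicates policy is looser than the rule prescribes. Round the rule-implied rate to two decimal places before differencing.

-0.50 pp

i = 2.65 + 1.69 + 1.83 × (3.04 − 1.69) + 0.9 × (-0.88)
   = 2.65 + 1.69 + 2.4705 − 0.792 = 6.02
Deviation = 5.52 − 6.02 = -0.50 pp.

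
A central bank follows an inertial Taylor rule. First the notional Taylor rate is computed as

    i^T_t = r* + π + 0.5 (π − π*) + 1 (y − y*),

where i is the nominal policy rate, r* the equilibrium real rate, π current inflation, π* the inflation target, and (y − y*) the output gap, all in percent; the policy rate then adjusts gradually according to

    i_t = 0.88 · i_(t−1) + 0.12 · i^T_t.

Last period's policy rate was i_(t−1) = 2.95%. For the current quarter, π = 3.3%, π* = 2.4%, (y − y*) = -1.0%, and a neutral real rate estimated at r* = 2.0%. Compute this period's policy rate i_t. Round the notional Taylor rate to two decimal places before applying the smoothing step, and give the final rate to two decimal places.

3.17%

i^T_t = 2.0 + 3.3 + 0.5 × (3.3 − 2.4) + 1 × (-1.0)
   = 2.0 + 3.3 + 0.45 − 1 = 4.75
i_t = 0.88 × 2.95 + 0.12 × 4.75 = 2.596 + 0.57 = 3.17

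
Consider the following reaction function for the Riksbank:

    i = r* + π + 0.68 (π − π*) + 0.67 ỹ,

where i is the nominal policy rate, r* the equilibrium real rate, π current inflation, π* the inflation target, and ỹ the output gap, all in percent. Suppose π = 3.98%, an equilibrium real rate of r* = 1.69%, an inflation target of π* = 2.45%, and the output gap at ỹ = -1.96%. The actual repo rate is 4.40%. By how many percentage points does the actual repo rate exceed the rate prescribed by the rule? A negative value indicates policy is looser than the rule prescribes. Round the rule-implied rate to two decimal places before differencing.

i = 1.69 + 3.98 + 0.68 × (3.98 − 2.45) + 0.67 × (-1.96)
   = 1.69 + 3.98 + 1.0404 − 1.3132 = 5.40
Deviation = 4.40 − 5.40 = -1.00 pp.

-1.00 pp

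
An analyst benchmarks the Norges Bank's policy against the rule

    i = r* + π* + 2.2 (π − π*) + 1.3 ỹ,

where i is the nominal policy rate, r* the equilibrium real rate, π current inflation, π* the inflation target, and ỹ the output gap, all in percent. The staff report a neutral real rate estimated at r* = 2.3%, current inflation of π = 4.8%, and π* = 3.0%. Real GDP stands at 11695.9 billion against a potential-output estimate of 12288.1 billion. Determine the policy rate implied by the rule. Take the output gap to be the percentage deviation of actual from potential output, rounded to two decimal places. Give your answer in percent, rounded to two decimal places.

2.99%

Output gap = 100 × (11695.9 − 12288.1) / 12288.1 = -4.82%.
i = 2.30 + 3.00 + 2.2 × (4.80 − 3.00) + 1.3 × (-4.82)
   = 2.30 + 3 + 3.96 − 6.266 = 2.99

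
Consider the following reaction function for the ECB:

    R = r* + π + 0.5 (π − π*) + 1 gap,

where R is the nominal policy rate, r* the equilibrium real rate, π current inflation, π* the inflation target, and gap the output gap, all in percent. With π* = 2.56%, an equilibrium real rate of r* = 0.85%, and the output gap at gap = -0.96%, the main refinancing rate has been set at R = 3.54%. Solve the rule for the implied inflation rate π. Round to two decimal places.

Collecting π: R = r* + (1 + 0.5) π − 0.5 π* + 1 gap
1.5 π = 3.54 − 0.85 + 0.5 × 2.56 − 1 × (-0.96) = 4.93
π = 4.93 / 1.5 = 3.29

3.29%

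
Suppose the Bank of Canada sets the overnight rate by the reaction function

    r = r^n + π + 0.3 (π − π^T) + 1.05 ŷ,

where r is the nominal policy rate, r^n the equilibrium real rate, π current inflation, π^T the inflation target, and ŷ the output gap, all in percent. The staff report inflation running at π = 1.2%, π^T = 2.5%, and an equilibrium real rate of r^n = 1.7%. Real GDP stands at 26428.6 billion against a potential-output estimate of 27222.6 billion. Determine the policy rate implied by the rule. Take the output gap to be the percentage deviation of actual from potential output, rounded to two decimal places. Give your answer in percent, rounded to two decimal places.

Output gap = 100 × (26428.6 − 27222.6) / 27222.6 = -2.92%.
r = 1.70 + 1.20 + 0.3 × (1.20 − 2.50) + 1.05 × (-2.92)
   = 1.70 + 1.2 − 0.39 − 3.066 = -0.56

-0.56%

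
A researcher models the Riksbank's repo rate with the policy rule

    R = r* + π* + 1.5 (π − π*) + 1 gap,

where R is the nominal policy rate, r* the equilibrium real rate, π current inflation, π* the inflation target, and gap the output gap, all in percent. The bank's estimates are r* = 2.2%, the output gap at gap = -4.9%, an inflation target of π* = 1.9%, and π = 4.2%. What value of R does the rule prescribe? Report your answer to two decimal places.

2.65%

R = 2.2 + 1.9 + 1.5 × (4.2 − 1.9) + 1 × (-4.9)
   = 2.2 + 1.9 + 3.45 − 4.9 = 2.65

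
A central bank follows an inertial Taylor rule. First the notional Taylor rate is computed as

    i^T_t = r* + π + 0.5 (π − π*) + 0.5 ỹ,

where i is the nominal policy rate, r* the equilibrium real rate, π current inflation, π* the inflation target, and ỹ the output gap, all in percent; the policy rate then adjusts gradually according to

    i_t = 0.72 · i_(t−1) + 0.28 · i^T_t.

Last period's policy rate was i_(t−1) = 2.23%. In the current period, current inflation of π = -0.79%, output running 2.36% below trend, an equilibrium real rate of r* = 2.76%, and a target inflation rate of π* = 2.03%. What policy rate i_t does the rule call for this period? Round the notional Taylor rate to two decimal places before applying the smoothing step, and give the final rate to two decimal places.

1.43%

Output 2.36% below potential → ỹ = -2.36.
i^T_t = 2.76 + (-0.79) + 0.5 × (-0.79 − 2.03) + 0.5 × (-2.36)
   = 2.76 − 0.79 − 1.41 − 1.18 = -0.62
i_t = 0.72 × 2.23 + 0.28 × (-0.62) = 1.6056 − 0.1736 = 1.43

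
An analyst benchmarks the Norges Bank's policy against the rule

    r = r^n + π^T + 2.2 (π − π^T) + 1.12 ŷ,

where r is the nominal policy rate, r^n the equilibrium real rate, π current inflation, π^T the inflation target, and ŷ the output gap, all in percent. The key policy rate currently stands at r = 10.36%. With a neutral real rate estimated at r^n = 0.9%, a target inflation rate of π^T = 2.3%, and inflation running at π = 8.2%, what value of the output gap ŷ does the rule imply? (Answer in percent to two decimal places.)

-5.20%

1.12 ŷ = 10.36 − 0.9 − 2.3 − 2.2 × (8.2 − 2.3) = -5.82
ŷ = -5.82 / 1.12 = -5.20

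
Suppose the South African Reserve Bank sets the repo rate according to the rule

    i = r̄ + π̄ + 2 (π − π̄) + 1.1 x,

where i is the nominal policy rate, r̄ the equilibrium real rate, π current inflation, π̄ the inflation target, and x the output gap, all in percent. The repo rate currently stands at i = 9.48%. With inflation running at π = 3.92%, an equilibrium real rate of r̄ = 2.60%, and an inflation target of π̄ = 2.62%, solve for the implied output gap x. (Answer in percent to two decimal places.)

1.1 x = 9.48 − 2.60 − 2.62 − 2 × (3.92 − 2.62) = 1.66
x = 1.66 / 1.1 = 1.51

1.51%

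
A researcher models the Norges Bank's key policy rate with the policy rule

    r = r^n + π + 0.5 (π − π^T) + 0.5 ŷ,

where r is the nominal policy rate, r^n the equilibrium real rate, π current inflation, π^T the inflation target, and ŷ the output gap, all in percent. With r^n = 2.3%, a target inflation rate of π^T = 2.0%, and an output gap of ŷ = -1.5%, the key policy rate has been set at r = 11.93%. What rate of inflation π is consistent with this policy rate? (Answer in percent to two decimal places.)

Collecting π: r = r^n + (1 + 0.5) π − 0.5 π^T + 0.5 ŷ
1.5 π = 11.93 − 2.3 + 0.5 × 2.0 − 0.5 × (-1.5) = 11.38
π = 11.38 / 1.5 = 7.59

7.59%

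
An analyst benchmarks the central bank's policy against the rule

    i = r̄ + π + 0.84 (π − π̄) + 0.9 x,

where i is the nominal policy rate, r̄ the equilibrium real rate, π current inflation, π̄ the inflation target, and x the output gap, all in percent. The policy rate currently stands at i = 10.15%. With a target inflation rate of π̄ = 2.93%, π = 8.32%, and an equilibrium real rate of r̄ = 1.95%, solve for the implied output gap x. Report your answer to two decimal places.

-5.16%

0.9 x = 10.15 − 1.95 − 8.32 − 0.84 × (8.32 − 2.93) = -4.6476
x = -4.6476 / 0.9 = -5.16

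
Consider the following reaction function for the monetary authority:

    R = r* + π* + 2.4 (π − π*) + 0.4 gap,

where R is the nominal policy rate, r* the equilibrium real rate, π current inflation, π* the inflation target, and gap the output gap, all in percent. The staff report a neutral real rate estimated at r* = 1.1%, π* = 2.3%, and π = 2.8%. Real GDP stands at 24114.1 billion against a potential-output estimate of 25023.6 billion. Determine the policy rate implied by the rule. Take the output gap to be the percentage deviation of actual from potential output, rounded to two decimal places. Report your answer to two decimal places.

3.15%

Output gap = 100 × (24114.1 − 25023.6) / 25023.6 = -3.63%.
R = 1.10 + 2.30 + 2.4 × (2.80 − 2.30) + 0.4 × (-3.63)
   = 1.10 + 2.3 + 1.2 − 1.452 = 3.15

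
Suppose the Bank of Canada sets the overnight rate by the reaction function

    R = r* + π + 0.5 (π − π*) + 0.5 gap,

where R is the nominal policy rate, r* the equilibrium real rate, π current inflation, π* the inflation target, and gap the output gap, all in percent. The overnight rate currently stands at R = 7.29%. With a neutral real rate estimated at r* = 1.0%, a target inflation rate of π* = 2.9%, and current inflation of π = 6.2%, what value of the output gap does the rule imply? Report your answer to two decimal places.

-3.12%

0.5 gap = 7.29 − 1.0 − 6.2 − 0.5 × (6.2 − 2.9) = -1.56
gap = -1.56 / 0.5 = -3.12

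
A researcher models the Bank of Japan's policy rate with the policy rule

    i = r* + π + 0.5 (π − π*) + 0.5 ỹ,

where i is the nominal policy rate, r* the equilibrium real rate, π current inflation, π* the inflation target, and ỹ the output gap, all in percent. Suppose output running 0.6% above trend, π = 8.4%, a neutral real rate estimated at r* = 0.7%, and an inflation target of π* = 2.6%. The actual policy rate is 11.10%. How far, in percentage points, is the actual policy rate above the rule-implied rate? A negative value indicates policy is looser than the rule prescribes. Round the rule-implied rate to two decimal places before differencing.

Output 0.6% above potential → ỹ = 0.6.
i = 0.7 + 8.4 + 0.5 × (8.4 − 2.6) + 0.5 × 0.6
   = 0.7 + 8.4 + 2.9 + 0.3 = 12.30
Deviation = 11.10 − 12.30 = -1.20 pp.

-1.20 pp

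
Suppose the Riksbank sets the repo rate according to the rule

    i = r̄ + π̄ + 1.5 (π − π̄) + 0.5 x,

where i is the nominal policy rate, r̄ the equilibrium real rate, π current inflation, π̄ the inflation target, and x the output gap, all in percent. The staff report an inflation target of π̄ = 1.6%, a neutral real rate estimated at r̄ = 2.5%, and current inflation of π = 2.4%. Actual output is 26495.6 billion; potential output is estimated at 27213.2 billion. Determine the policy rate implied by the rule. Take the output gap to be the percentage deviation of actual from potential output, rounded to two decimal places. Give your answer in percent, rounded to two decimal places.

3.98%

Output gap = 100 × (26495.6 − 27213.2) / 27213.2 = -2.64%.
i = 2.50 + 1.60 + 1.5 × (2.40 − 1.60) + 0.5 × (-2.64)
   = 2.50 + 1.6 + 1.2 − 1.32 = 3.98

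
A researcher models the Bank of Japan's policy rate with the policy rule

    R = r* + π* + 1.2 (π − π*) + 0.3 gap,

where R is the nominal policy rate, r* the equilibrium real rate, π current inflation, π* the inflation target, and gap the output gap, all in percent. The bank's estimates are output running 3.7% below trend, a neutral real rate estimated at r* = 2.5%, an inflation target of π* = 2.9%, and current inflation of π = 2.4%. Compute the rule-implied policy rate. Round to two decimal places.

Output 3.7% below potential → gap = -3.7.
R = 2.5 + 2.9 + 1.2 × (2.4 − 2.9) + 0.3 × (-3.7)
   = 2.5 + 2.9 − 0.6 − 1.11 = 3.69

3.69%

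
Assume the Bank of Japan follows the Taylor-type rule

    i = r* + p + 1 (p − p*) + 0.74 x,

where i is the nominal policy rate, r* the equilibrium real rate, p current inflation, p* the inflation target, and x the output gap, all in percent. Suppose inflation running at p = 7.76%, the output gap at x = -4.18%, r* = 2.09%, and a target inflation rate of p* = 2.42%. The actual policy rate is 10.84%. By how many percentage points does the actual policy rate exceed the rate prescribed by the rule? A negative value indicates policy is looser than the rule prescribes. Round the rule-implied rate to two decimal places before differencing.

-1.26 pp

i = 2.09 + 7.76 + 1 × (7.76 − 2.42) + 0.74 × (-4.18)
   = 2.09 + 7.76 + 5.34 − 3.0932 = 12.10
Deviation = 10.84 − 12.10 = -1.26 pp.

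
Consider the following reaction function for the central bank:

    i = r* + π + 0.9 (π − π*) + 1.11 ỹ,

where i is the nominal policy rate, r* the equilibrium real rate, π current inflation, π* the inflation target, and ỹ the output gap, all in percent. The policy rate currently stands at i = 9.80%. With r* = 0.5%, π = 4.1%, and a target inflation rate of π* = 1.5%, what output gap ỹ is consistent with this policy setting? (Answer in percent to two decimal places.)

2.58%

1.11 ỹ = 9.80 − 0.5 − 4.1 − 0.9 × (4.1 − 1.5) = 2.86
ỹ = 2.86 / 1.11 = 2.58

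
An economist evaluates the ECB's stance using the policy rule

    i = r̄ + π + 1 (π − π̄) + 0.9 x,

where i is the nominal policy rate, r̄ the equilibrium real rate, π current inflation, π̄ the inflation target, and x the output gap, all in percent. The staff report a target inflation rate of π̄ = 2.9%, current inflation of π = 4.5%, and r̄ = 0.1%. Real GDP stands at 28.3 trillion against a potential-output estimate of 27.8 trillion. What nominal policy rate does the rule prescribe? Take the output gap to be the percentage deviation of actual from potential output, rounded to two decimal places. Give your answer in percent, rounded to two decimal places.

Output gap = 100 × (28.3 − 27.8) / 27.8 = 1.80%.
i = 0.10 + 4.50 + 1 × (4.50 − 2.90) + 0.9 × 1.80
   = 0.10 + 4.5 + 1.6 + 1.62 = 7.82

7.82%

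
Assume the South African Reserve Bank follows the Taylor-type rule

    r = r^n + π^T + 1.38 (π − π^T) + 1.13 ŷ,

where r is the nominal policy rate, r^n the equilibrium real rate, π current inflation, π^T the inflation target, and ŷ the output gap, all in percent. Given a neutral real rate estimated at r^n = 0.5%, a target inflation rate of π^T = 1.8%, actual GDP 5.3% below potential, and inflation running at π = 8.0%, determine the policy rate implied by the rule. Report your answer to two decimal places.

4.87%

Output 5.3% below potential → ŷ = -5.3.
r = 0.5 + 1.8 + 1.38 × (8.0 − 1.8) + 1.13 × (-5.3)
   = 0.5 + 1.8 + 8.556 − 5.989 = 4.87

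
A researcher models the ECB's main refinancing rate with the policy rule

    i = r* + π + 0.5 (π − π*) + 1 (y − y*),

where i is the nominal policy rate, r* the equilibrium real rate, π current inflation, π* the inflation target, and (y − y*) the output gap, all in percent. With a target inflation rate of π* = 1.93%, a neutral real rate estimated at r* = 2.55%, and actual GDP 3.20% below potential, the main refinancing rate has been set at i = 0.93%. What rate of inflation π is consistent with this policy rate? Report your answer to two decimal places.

1.70%

Output 3.20% below potential → (y − y*) = -3.20.
Collecting π: i = r* + (1 + 0.5) π − 0.5 π* + 1 (y − y*)
1.5 π = 0.93 − 2.55 + 0.5 × 1.93 − 1 × (-3.20) = 2.545
π = 2.545 / 1.5 = 1.70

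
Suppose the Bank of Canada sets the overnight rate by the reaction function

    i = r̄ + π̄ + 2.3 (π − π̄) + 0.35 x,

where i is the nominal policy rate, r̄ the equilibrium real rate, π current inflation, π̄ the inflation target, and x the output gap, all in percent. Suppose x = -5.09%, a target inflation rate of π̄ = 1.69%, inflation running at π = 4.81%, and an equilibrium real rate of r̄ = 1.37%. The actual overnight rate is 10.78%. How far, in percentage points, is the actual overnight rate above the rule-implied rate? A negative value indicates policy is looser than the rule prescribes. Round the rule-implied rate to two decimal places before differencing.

2.33 pp

i = 1.37 + 1.69 + 2.3 × (4.81 − 1.69) + 0.35 × (-5.09)
   = 1.37 + 1.69 + 7.176 − 1.7815 = 8.45
Deviation = 10.78 − 8.45 = 2.33 pp.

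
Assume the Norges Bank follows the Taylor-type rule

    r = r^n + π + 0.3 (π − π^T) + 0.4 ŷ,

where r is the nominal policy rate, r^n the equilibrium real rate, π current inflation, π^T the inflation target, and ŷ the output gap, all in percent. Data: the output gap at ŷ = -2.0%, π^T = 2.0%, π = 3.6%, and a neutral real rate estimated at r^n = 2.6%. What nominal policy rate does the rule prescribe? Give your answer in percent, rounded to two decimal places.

5.88%

r = 2.6 + 3.6 + 0.3 × (3.6 − 2.0) + 0.4 × (-2.0)
   = 2.6 + 3.6 + 0.48 − 0.8 = 5.88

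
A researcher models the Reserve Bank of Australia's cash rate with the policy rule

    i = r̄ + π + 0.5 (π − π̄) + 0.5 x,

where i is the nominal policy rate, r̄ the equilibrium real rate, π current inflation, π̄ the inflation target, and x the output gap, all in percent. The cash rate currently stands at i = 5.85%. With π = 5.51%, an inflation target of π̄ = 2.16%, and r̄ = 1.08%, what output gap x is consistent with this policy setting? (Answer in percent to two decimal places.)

0.5 x = 5.85 − 1.08 − 5.51 − 0.5 × (5.51 − 2.16) = -2.415
x = -2.415 / 0.5 = -4.83

-4.83%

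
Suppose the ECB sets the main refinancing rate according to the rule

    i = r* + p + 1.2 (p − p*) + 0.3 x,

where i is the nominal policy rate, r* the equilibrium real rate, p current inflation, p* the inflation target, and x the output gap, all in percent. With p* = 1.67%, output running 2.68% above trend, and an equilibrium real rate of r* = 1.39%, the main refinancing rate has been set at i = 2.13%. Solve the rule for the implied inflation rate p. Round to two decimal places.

0.88%

Output 2.68% above potential → x = 2.68.
Collecting p: i = r* + (1 + 1.2) p − 1.2 p* + 0.3 x
2.2 p = 2.13 − 1.39 + 1.2 × 1.67 − 0.3 × 2.68 = 1.94
p = 1.94 / 2.2 = 0.88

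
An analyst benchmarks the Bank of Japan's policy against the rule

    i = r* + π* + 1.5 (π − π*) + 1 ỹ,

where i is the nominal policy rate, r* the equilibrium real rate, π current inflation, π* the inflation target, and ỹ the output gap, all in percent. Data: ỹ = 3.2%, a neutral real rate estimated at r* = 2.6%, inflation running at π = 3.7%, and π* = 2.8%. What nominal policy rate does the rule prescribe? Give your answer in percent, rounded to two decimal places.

i = 2.6 + 2.8 + 1.5 × (3.7 − 2.8) + 1 × 3.2
   = 2.6 + 2.8 + 1.35 + 3.2 = 9.95

9.95%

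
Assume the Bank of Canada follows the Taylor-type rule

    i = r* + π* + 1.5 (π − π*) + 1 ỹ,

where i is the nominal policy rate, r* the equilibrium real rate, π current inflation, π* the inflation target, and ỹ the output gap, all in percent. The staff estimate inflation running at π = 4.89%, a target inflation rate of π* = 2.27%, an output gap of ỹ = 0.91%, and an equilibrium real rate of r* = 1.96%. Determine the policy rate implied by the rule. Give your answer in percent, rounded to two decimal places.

9.07%

i = 1.96 + 2.27 + 1.5 × (4.89 − 2.27) + 1 × 0.91
   = 1.96 + 2.27 + 3.93 + 0.91 = 9.07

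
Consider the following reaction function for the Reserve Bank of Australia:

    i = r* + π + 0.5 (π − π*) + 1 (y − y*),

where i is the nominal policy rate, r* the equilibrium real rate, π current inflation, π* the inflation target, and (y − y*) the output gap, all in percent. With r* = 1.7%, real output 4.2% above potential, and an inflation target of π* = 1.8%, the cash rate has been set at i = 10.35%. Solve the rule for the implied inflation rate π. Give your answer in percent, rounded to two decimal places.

Output 4.2% above potential → (y − y*) = 4.2.
Collecting π: i = r* + (1 + 0.5) π − 0.5 π* + 1 (y − y*)
1.5 π = 10.35 − 1.7 + 0.5 × 1.8 − 1 × 4.2 = 5.35
π = 5.35 / 1.5 = 3.57

3.57%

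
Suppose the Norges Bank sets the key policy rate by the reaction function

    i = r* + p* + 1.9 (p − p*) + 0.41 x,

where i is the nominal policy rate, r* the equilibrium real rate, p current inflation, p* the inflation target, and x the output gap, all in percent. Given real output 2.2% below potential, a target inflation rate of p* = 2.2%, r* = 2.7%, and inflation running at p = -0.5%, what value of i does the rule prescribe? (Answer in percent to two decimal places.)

-1.13%

Output 2.2% below potential → x = -2.2.
i = 2.7 + 2.2 + 1.9 × (-0.5 − 2.2) + 0.41 × (-2.2)
   = 2.7 + 2.2 − 5.13 − 0.902 = -1.13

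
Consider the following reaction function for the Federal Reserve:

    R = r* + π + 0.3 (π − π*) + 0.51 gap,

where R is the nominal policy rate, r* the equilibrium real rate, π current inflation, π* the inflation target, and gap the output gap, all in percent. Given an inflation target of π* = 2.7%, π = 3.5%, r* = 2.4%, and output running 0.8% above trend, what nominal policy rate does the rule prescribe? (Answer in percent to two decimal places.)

6.55%

Output 0.8% above potential → gap = 0.8.
R = 2.4 + 3.5 + 0.3 × (3.5 − 2.7) + 0.51 × 0.8
   = 2.4 + 3.5 + 0.24 + 0.408 = 6.55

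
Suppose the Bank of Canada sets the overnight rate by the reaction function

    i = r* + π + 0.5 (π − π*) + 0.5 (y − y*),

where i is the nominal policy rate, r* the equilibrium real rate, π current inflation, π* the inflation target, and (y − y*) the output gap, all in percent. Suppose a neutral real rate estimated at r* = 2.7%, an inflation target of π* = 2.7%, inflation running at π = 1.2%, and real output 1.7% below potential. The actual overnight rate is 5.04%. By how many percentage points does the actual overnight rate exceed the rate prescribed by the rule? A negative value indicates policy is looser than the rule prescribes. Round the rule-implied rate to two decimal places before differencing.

2.74 pp

Output 1.7% below potential → (y − y*) = -1.7.
i = 2.7 + 1.2 + 0.5 × (1.2 − 2.7) + 0.5 × (-1.7)
   = 2.7 + 1.2 − 0.75 − 0.85 = 2.30
Deviation = 5.04 − 2.30 = 2.74 pp.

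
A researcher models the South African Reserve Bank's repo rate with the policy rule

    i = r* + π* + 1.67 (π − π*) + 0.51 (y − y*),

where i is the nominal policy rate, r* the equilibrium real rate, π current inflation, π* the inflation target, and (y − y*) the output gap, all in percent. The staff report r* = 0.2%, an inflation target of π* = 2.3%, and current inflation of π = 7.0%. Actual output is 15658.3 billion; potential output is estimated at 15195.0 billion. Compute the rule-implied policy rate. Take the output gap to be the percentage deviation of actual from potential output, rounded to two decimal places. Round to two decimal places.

Output gap = 100 × (15658.3 − 15195.0) / 15195.0 = 3.05%.
i = 0.20 + 2.30 + 1.67 × (7.00 − 2.30) + 0.51 × 3.05
   = 0.20 + 2.3 + 7.849 + 1.5555 = 11.90

11.90%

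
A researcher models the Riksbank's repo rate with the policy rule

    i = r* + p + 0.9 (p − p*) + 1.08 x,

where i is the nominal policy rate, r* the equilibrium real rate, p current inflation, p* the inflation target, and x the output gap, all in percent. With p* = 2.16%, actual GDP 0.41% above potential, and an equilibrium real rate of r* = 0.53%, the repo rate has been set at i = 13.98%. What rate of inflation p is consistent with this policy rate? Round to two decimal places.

Output 0.41% above potential → x = 0.41.
Collecting p: i = r* + (1 + 0.9) p − 0.9 p* + 1.08 x
1.9 p = 13.98 − 0.53 + 0.9 × 2.16 − 1.08 × 0.41 = 14.9512
p = 14.9512 / 1.9 = 7.87

7.87%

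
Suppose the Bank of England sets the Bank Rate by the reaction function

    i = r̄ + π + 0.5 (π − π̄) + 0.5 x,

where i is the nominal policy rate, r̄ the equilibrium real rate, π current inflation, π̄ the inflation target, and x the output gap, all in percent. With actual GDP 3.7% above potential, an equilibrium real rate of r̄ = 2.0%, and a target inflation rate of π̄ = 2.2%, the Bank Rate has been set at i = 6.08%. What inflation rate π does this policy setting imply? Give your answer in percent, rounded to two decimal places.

2.22%

Output 3.7% above potential → x = 3.7.
Collecting π: i = r̄ + (1 + 0.5) π − 0.5 π̄ + 0.5 x
1.5 π = 6.08 − 2.0 + 0.5 × 2.2 − 0.5 × 3.7 = 3.33
π = 3.33 / 1.5 = 2.22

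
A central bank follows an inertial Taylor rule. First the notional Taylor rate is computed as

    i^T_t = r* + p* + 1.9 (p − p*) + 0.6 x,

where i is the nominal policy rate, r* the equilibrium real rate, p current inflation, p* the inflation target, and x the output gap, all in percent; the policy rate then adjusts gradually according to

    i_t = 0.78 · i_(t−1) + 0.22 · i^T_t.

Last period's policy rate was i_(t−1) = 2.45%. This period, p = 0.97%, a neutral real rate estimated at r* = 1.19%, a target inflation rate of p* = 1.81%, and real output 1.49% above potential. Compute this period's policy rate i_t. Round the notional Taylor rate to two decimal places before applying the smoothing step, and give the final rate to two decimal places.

Output 1.49% above potential → x = 1.49.
i^T_t = 1.19 + 1.81 + 1.9 × (0.97 − 1.81) + 0.6 × 1.49
   = 1.19 + 1.81 − 1.596 + 0.894 = 2.30
i_t = 0.78 × 2.45 + 0.22 × 2.30 = 1.911 + 0.506 = 2.42

2.42%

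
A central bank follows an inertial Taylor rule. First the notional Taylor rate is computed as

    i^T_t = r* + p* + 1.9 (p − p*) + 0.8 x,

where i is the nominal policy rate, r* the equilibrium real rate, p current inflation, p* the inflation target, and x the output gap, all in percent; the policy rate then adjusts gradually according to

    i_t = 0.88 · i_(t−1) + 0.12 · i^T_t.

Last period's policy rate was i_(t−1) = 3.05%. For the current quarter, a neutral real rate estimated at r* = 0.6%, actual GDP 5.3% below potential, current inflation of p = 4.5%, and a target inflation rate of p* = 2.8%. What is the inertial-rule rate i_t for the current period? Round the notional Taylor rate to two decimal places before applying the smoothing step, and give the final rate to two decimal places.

2.97%

Output 5.3% below potential → x = -5.3.
i^T_t = 0.6 + 2.8 + 1.9 × (4.5 − 2.8) + 0.8 × (-5.3)
   = 0.6 + 2.8 + 3.23 − 4.24 = 2.39
i_t = 0.88 × 3.05 + 0.12 × 2.39 = 2.684 + 0.2868 = 2.97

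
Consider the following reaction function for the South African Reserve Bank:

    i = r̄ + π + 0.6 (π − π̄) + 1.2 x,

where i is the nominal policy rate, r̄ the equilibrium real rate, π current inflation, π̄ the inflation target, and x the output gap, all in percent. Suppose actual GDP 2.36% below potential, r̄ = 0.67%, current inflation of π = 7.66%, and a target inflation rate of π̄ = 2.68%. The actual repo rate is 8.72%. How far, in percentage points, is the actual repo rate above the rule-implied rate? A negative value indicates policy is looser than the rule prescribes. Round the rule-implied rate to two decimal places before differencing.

0.23 pp

Output 2.36% below potential → x = -2.36.
i = 0.67 + 7.66 + 0.6 × (7.66 − 2.68) + 1.2 × (-2.36)
   = 0.67 + 7.66 + 2.988 − 2.832 = 8.49
Deviation = 8.72 − 8.49 = 0.23 pp.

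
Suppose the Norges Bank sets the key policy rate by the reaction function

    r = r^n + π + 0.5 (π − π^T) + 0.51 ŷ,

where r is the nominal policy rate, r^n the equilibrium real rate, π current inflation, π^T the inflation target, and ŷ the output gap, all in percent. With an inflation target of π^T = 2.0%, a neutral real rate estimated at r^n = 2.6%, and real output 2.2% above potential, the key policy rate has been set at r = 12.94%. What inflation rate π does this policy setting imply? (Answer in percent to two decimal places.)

6.81%

Output 2.2% above potential → ŷ = 2.2.
Collecting π: r = r^n + (1 + 0.5) π − 0.5 π^T + 0.51 ŷ
1.5 π = 12.94 − 2.6 + 0.5 × 2.0 − 0.51 × 2.2 = 10.218
π = 10.218 / 1.5 = 6.81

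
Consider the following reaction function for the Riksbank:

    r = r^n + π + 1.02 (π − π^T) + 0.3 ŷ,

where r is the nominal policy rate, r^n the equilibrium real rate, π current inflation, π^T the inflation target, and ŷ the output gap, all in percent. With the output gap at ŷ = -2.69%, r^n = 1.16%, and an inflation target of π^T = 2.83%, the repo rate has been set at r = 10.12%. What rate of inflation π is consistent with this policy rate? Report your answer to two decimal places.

6.26%

Collecting π: r = r^n + (1 + 1.02) π − 1.02 π^T + 0.3 ŷ
2.02 π = 10.12 − 1.16 + 1.02 × 2.83 − 0.3 × (-2.69) = 12.6536
π = 12.6536 / 2.02 = 6.26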